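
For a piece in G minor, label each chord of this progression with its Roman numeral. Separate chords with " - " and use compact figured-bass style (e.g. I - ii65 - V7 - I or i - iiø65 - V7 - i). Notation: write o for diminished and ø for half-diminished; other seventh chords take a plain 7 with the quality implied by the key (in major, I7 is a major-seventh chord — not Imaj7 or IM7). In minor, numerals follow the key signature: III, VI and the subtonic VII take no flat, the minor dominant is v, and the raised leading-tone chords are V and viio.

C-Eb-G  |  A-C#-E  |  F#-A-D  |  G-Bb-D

iv - V/V - V6 - i

C-Eb-G: minor triad on C = scale degree 4 → iv.
A-C#-E: chromatic; A is V of V, so V/V.
F#-A-D: major triad on D = scale degree 5 → V6.
G-Bb-D has root G, degree 1 in G minor, so i.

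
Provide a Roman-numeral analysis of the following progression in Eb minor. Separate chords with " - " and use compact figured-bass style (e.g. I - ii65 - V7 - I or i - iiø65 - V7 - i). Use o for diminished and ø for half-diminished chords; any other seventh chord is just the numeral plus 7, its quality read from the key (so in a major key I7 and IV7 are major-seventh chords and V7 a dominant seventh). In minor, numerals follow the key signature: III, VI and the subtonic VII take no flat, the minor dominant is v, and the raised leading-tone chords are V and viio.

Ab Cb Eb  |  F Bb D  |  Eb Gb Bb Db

Ab-Cb-Eb: root Ab is the subdominant; minor triad there is iv.
F-Bb-D: root Bb is the dominant; major triad there is V64.
Eb-Gb-Bb-Db: root Eb is the tonic; minor seventh chord there is i7.

iv - V64 - i7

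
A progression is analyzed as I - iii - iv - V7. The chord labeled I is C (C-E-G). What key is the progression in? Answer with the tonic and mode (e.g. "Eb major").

The anchor chord is a major triad on C, labeled I.
If C is scale degree 1 and the mode makes that degree carry a major triad, the tonic is C and the mode is major.

C major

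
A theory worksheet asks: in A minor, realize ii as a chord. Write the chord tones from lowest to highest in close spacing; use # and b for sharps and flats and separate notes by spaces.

B D F#

ii is the minor supertonic, borrowed from the parallel major (the Dorian ii). In A minor that root is B.
So the chord is B-D-F#, a minor triad.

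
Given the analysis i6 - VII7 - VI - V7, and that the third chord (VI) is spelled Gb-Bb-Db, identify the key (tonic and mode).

Bb minor

The anchor chord is a major triad on Gb, labeled VI.
Counting down 5 scale steps from Gb places the tonic on Bb; a major triad on degree 6 is diatonic only in minor.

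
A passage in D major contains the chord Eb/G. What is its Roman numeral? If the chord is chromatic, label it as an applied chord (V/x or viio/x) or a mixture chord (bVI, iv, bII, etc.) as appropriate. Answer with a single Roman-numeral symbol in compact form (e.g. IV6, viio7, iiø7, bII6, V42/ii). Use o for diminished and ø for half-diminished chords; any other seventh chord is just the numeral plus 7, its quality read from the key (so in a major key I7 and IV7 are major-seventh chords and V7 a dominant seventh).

bII6

Stacked in thirds the chord is Eb-G-Bb: a major triad on Eb.
Eb is the lowered second degree of D major (diatonic 2 would be E). This is the Neapolitan sixth — a major triad on the lowered second degree, here in its customary first inversion.
With G in the bass the chord is in first inversion, so the figured bass is 6.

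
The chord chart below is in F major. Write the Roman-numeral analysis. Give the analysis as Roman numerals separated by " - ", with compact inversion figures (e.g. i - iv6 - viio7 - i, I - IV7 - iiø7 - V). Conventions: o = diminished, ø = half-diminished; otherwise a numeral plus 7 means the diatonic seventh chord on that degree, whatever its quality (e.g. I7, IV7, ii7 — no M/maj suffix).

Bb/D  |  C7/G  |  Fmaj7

Bb/D has root Bb, degree 4 in F major, so IV6.
C7/G has root C, degree 5 in F major, so V43.
Fmaj7 has root F, degree 1 in F major, so I7.

IV6 - V43 - I7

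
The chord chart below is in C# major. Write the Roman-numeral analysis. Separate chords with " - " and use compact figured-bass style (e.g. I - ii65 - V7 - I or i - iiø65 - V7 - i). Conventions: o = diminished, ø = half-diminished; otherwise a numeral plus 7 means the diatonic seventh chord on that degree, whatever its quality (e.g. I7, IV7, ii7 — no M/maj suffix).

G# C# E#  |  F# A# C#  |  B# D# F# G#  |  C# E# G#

G#-C#-E# has root C#, degree 1 in C# major, so I64.
F#-A#-C#: major triad on F# = scale degree 4 → IV.
B#-D#-F#-G# has root G#, degree 5 in C# major, so V65.
C#-E#-G#: major triad on C# = scale degree 1 → I.

I64 - IV - V65 - I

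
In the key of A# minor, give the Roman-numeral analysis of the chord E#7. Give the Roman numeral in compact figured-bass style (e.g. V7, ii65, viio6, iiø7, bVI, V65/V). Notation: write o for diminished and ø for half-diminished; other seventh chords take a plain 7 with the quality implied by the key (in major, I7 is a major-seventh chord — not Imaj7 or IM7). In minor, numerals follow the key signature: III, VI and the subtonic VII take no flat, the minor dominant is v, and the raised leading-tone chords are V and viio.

Stacked in thirds the chord is E#-G##-B#-D#: a dominant seventh chord on E#.
E# is scale degree 5 in A# minor, and a dominant seventh chord on that degree is written V7.

V7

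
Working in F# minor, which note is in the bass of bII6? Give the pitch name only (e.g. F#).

bII in F# minor has root G; the chord is G-B-D.
The figure 6 means first inversion — the third is in the bass.

B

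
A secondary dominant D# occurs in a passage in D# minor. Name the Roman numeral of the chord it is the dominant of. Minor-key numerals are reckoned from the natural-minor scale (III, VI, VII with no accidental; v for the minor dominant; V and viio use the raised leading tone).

iv

The chord is a major triad on D#.
A dominant resolves down a perfect fifth: D# → G#. In D# minor, G# is scale degree 4, i.e. iv.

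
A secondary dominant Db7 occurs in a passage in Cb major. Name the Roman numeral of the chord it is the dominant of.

V

The chord is a dominant seventh chord on Db.
A dominant resolves down a perfect fifth: Db → Gb. In Cb major, Gb is scale degree 5, i.e. V.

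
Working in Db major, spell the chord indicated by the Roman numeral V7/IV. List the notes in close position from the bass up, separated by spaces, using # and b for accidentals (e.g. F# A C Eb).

Db F Ab Cb

The slash means an applied dominant: we want the dominant of IV. In Db major, IV is Gb major, and its dominant is built on Db.
Building a dominant seventh chord on Db gives Db-F-Ab-Cb.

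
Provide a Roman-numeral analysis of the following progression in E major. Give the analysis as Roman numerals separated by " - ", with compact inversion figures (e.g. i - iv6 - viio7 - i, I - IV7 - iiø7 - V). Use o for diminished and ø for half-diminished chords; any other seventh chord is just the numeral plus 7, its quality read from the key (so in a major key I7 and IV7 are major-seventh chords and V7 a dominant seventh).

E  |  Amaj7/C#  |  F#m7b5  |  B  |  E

E: major triad on E = scale degree 1 → I.
Amaj7/C#: root A is the subdominant; major seventh chord there is IV65.
F#m7b5 is non-diatonic — iiø7, a mixture chord from E minor.
B: major triad on B = scale degree 5 → V.
E has root E, degree 1 in E major, so I.

I - IV65 - iiø7 - V - I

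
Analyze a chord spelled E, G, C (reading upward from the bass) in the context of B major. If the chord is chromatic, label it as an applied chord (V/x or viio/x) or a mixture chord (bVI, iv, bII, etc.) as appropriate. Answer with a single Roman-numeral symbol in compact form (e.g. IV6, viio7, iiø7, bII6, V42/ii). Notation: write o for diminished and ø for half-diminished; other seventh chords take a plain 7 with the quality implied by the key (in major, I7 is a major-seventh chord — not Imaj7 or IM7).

bII6

The pitches C-E-G form a major triad rooted on C.
C is the lowered second degree of B major (diatonic 2 would be C#). This is the Neapolitan sixth — a major triad on the lowered second degree, here in its customary first inversion.
With E in the bass the chord is in first inversion, so the figured bass is 6.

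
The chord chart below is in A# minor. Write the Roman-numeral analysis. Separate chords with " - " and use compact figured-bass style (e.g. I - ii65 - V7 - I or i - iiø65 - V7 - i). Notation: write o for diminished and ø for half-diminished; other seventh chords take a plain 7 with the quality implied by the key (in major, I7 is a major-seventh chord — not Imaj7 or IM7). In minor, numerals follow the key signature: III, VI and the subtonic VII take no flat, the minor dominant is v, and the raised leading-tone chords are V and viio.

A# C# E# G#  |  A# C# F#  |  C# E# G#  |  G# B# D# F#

A#-C#-E#-G#: minor seventh chord on A# = scale degree 1 → i7.
A#-C#-F#: root F# is the submediant; major triad there is VI6.
C#-E#-G# has root C#, degree 3 in A# minor, so III.
G#-B#-D#-F#: root G# is the subtonic; dominant seventh chord there is VII7.

i7 - VI6 - III - VII7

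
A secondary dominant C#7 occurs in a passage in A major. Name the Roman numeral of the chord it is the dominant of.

vi

The chord is a dominant seventh chord on C#.
A dominant resolves down a perfect fifth: C# → F#. In A major, F# is scale degree 6, i.e. vi.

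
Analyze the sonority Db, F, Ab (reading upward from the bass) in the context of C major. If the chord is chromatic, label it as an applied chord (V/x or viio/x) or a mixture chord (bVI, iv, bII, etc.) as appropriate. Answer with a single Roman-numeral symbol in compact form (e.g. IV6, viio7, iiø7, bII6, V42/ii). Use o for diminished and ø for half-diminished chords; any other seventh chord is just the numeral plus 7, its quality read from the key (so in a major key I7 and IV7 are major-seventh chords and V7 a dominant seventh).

Stacked in thirds the chord is Db-F-Ab: a major triad on Db.
Db is the lowered second degree of C major (diatonic 2 would be D). This is the Neapolitan chord — a major triad on the lowered second degree.

bII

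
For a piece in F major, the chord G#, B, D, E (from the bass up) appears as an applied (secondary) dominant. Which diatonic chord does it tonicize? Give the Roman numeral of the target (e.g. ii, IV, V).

The chord is a dominant seventh chord on E.
A dominant resolves down a perfect fifth: E → A. In F major, A is scale degree 3, i.e. iii.

iii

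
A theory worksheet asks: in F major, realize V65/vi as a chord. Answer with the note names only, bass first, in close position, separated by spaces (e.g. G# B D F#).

C# E G A

V65/vi is a secondary dominant — the dominant seventh of vi. vi in F major is D, so the applied chord's root is A, a perfect fifth above.
Building a dominant seventh chord on A gives A-C#-E-G.
With the 65 figure the chord is in first inversion; from the bass C# upward in close position it reads C#-E-G-A.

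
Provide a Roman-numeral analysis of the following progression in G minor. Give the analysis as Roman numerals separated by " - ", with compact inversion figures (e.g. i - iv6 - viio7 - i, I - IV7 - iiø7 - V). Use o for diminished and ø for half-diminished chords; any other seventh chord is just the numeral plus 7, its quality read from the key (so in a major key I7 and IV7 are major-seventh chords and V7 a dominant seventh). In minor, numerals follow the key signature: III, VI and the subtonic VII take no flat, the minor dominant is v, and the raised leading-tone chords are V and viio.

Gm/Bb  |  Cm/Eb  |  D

Gm/Bb has root G, degree 1 in G minor, so i6.
Cm/Eb: root C is the subdominant; minor triad there is iv6.
D: major triad on D = scale degree 5 → V.

i6 - iv6 - V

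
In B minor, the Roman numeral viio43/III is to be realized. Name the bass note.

G

The applied chord viio43/III is rooted on C#: C#-E-G-Bb.
The figure 43 means second inversion — the fifth is in the bass.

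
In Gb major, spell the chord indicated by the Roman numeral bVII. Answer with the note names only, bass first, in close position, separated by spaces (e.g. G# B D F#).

Fb Ab Cb

Scale degree 7 in Gb major is F; lowering it a half step gives Fb. bVII is a major triad on the lowered seventh degree (the subtonic), borrowed from the parallel minor.
So the chord is Fb-Ab-Cb, a major triad.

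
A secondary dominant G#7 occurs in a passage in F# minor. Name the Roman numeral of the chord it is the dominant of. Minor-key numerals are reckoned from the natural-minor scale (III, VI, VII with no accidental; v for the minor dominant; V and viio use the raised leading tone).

V

The chord is a dominant seventh chord on G#.
A dominant resolves down a perfect fifth: G# → C#. In F# minor, C# is scale degree 5, i.e. V.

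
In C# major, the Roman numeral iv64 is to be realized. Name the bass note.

C#

iv in C# major has root F#; the chord is F#-A-C#.
The figure 64 means second inversion — the fifth is in the bass.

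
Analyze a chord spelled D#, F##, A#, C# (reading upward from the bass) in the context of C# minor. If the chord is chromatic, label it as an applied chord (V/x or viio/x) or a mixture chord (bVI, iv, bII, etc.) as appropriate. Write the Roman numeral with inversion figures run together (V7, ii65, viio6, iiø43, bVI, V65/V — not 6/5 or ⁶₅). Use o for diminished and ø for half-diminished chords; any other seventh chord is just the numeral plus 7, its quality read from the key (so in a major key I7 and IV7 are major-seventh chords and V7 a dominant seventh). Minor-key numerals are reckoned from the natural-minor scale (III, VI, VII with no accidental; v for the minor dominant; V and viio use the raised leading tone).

V7/V

Stacked in thirds the chord is D#-F##-A#-C#: a dominant seventh chord on D#.
D# is not a diatonic chord root with this quality in C# minor, but it lies a perfect fifth above G# (V), so the chord functions as an applied dominant of V.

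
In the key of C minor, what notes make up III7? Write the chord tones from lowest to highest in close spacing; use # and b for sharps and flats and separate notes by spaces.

Eb G Bb D

In C minor, the mediant is Eb, and the diatonic chord built there is a major seventh chord.
Stacking thirds from Eb gives Eb-G-Bb-D.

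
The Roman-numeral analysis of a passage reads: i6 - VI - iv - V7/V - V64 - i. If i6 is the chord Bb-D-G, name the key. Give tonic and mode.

G minor

The chord Gm/Bb is a minor triad rooted on G; its label is i6.
If G is scale degree 1 and the mode makes that degree carry a minor triad, the tonic is G and the mode is minor.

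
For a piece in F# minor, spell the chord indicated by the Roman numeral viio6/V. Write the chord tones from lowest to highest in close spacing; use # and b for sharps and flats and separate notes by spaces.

D# F# B#

viio6/V is a secondary leading-tone chord. The target V is C# in F# minor; the applied chord is rooted a semitone below, on B#.
Building a diminished triad on B# gives B#-D#-F#.
The figured bass 6 indicates first inversion, placing the third (D#) in the bass: D#-F#-B#.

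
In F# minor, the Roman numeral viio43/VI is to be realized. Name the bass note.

The applied chord viio43/VI is rooted on C#: C#-E-G-Bb.
The figure 43 means second inversion — the fifth is in the bass.

G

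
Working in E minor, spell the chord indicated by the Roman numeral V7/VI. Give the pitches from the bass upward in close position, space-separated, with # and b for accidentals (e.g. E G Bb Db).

G B D F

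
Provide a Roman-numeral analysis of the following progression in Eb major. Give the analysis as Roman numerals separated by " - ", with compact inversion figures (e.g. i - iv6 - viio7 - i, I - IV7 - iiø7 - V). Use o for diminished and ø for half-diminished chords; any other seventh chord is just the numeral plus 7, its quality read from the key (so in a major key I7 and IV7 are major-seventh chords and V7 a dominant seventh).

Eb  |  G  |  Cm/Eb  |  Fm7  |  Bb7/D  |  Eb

I - V/vi - vi6 - ii7 - V65 - I

Eb: major triad on Eb = scale degree 1 → I.
G: chromatic; G is V of vi, so V/vi.
Cm/Eb: minor triad on C = scale degree 6 → vi6.
Fm7: minor seventh chord on F = scale degree 2 → ii7.
Bb7/D: root Bb is the dominant; dominant seventh chord there is V65.
Eb has root Eb, degree 1 in Eb major, so I.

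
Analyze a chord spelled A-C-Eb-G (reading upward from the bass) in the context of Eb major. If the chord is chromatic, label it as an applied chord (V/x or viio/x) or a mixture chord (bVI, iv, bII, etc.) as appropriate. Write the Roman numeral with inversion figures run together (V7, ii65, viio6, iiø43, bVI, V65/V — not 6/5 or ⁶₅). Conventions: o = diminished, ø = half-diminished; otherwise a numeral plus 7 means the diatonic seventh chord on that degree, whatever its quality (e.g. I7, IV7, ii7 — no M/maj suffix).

viiø7/V

The pitches A-C-Eb-G form a half-diminished seventh chord rooted on A.
A sits a half step below Bb (V in Eb major); a diminished chord there is the applied leading-tone chord of V.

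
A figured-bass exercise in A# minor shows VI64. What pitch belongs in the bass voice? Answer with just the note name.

C#

VI in A# minor has root F#; the chord is F#-A#-C#.
The figure 64 means second inversion — the fifth is in the bass.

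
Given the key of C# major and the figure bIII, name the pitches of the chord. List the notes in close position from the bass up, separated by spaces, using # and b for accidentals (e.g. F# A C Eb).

Scale degree 3 in C# major is E#; lowering it a half step gives E. bIII is a major triad on the lowered third degree, borrowed from the parallel minor.
So the chord is E-G#-B, a major triad.

E G# B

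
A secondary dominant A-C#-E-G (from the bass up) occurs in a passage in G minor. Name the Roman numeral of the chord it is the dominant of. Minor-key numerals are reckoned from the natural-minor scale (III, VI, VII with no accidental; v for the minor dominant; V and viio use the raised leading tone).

V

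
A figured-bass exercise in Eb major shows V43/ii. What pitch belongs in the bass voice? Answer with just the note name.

G

The applied chord V43/ii is rooted on C: C-E-G-Bb.
The figure 43 means second inversion — the fifth is in the bass.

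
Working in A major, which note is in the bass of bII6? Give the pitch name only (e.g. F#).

D

bII in A major has root Bb; the chord is Bb-D-F.
The figure 6 means first inversion — the third is in the bass.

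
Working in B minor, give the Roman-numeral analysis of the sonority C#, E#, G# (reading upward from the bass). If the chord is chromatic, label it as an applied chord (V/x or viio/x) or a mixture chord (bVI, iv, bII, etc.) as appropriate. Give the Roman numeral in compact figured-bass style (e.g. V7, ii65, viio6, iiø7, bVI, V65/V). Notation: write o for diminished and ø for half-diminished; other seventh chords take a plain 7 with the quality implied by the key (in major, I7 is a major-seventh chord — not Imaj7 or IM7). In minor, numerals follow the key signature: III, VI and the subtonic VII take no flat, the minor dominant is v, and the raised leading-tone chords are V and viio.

Stacked in thirds the chord is C#-E#-G#: a major triad on C#.
C# is not a diatonic chord root with this quality in B minor, but it lies a perfect fifth above F# (V), so the chord functions as an applied dominant of V.

V/V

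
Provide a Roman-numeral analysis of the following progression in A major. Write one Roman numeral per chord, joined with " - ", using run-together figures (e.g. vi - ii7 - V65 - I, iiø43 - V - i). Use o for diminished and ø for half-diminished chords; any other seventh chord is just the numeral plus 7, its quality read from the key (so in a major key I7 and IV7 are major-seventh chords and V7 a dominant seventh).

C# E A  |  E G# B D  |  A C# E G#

C#-E-A has root A, degree 1 in A major, so I6.
E-G#-B-D has root E, degree 5 in A major, so V7.
A-C#-E-G# has root A, degree 1 in A major, so I7.

I6 - V7 - I7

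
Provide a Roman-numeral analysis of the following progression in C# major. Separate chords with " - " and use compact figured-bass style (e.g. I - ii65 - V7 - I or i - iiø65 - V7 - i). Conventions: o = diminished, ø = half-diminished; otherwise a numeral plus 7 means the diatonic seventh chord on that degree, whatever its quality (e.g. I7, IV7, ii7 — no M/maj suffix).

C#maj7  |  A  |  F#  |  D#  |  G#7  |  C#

I7 - bVI - IV - V/V - V7 - I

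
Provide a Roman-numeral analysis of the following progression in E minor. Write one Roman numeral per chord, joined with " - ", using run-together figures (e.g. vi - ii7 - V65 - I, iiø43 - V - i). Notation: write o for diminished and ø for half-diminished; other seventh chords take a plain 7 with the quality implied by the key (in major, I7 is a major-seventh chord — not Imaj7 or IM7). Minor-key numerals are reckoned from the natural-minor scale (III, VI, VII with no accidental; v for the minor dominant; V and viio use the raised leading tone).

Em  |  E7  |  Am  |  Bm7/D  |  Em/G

Em: root E is the tonic; minor triad there is i.
E7: a dominant seventh chord on E, the applied dominant of iv → V7/iv.
Am has root A, degree 4 in E minor, so iv.
Bm7/D has root B, degree 5 in E minor, so v65.
Em/G has root E, degree 1 in E minor, so i6.

i - V7/iv - iv - v65 - i6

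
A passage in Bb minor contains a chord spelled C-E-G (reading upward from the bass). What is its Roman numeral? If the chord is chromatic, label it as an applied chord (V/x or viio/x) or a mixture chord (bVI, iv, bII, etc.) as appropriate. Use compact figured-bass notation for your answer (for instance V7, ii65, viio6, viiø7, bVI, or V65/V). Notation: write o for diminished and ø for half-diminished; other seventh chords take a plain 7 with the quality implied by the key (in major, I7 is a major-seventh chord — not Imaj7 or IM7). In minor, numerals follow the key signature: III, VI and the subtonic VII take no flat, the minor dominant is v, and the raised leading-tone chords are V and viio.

The pitches C-E-G form a major triad rooted on C.
C is not a diatonic chord root with this quality in Bb minor, but it lies a perfect fifth above F (V), so the chord functions as an applied dominant of V.

V/V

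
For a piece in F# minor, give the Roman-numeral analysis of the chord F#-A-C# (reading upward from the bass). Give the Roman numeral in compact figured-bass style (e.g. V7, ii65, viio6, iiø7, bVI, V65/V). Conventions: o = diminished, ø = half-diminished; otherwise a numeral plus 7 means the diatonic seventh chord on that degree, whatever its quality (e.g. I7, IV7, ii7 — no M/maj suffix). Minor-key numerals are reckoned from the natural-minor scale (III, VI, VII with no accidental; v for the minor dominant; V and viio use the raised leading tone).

i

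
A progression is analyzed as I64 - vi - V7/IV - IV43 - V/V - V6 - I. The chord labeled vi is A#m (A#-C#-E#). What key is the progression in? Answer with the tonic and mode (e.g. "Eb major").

C# major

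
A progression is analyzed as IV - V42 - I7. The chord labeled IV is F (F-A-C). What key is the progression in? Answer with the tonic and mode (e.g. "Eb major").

C major

IV is given as F-A-C — a major triad with root F.
IV on F implies F is the subdominant; that puts the tonic at C, and the uppercase numeral fits major mode.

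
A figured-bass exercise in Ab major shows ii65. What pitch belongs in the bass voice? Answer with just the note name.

ii in Ab major has root Bb; the chord is Bb-Db-F-Ab.
The figure 65 means first inversion — the third is in the bass.

Db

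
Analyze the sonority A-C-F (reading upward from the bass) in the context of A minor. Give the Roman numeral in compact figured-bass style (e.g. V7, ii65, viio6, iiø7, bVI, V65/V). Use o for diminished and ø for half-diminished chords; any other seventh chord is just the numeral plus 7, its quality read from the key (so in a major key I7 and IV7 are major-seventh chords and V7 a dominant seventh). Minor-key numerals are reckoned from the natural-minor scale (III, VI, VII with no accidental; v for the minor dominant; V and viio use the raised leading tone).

VI6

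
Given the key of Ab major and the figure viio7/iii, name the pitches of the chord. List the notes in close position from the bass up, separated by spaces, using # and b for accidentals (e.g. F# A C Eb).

B D F Ab

viio7/iii is a secondary leading-tone chord. The target iii is C in Ab major; the applied chord is rooted a semitone below, on B.
Building a fully diminished seventh chord on B gives B-D-F-Ab.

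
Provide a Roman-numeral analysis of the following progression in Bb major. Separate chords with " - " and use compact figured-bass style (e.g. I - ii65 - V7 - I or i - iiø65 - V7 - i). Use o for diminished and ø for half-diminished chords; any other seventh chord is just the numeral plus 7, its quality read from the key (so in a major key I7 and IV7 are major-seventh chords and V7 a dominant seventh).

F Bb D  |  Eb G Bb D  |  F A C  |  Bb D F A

F-Bb-D: major triad on Bb = scale degree 1 → I64.
Eb-G-Bb-D: root Eb is the subdominant; major seventh chord there is IV7.
F-A-C: root F is the dominant; major triad there is V.
Bb-D-F-A: root Bb is the tonic; major seventh chord there is I7.

I64 - IV7 - V - I7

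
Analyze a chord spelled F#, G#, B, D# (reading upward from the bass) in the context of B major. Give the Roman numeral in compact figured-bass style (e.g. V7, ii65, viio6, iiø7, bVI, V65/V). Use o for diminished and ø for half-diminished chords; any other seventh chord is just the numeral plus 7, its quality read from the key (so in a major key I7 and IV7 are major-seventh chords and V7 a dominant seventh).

vi42

The pitches G#-B-D#-F# form a minor seventh chord rooted on G#.
G# is scale degree 6 in B major, and a minor seventh chord on that degree is written vi7.
With F# in the bass the chord is in third inversion, so the figured bass is 42.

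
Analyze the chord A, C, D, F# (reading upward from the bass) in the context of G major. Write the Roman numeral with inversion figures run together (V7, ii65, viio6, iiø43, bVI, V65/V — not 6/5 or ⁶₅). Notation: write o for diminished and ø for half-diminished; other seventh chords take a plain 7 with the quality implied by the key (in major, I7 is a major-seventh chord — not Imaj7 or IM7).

V43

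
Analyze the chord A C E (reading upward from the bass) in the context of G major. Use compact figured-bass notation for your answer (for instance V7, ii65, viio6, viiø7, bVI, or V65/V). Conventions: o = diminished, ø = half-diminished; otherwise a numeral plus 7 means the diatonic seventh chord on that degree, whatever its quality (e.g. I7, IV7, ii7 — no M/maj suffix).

Stacked in thirds the chord is A-C-E: a minor triad on A.
In G major, A is the supertonic; the diatonic minor triad there is ii.

ii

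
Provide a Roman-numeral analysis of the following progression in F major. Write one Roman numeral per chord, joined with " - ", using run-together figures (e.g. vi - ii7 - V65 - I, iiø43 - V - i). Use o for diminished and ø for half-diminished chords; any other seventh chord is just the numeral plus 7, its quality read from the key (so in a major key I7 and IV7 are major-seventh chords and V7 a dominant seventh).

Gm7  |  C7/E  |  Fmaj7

Gm7 has root G, degree 2 in F major, so ii7.
C7/E has root C, degree 5 in F major, so V65.
Fmaj7 has root F, degree 1 in F major, so I7.

ii7 - V65 - I7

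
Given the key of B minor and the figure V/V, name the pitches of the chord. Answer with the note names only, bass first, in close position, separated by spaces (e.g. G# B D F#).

C# E# G#

V/V is a secondary dominant — the dominant triad of V. V in B minor is F#, so the applied chord's root is C#, a perfect fifth above.
Building a major triad on C# gives C#-E#-G#.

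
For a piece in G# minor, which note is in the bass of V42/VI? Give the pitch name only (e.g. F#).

A

The applied chord V42/VI is rooted on B: B-D#-F#-A.
The figure 42 means third inversion — the seventh is in the bass.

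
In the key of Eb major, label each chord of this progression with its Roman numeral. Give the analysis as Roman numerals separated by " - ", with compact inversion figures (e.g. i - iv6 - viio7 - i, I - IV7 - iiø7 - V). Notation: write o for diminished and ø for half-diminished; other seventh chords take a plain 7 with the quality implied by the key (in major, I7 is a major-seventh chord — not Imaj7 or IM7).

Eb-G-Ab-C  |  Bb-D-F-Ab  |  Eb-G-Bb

Eb-G-Ab-C: root Ab is the subdominant; major seventh chord there is IV43.
Bb-D-F-Ab has root Bb, degree 5 in Eb major, so V7.
Eb-G-Bb: major triad on Eb = scale degree 1 → I.

IV43 - V7 - I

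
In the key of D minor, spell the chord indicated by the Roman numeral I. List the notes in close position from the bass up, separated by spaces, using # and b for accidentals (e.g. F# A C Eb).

D F# A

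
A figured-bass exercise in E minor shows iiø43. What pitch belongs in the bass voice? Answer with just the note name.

C

iiø in E minor has root F#; the chord is F#-A-C-E.
The figure 43 means second inversion — the fifth is in the bass.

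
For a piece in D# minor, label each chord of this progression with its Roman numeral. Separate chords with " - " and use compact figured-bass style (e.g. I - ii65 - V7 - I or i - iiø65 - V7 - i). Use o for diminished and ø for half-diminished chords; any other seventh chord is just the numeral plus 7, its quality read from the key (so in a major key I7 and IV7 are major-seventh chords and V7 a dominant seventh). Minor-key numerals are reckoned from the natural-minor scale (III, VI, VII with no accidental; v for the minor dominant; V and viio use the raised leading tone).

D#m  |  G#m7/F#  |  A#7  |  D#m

i - iv42 - V7 - i

D#m: root D# is the tonic; minor triad there is i.
G#m7/F# has root G#, degree 4 in D# minor, so iv42.
A#7 has root A#, degree 5 in D# minor, so V7.
D#m: root D# is the tonic; minor triad there is i.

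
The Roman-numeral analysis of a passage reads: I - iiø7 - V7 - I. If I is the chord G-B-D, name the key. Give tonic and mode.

G major

The anchor chord is a major triad on G, labeled I.
If G is scale degree 1 and the mode makes that degree carry a major triad, the tonic is G and the mode is major.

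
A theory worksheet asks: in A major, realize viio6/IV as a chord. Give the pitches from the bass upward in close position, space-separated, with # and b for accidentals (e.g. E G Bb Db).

The slash marks an applied leading-tone chord: viio of IV. In A major, IV is D, so the leading tone to it is C#, a half step below.
Building a diminished triad on C# gives C#-E-G.
With the 6 figure the chord is in first inversion; from the bass E upward in close position it reads E-G-C#.

E G C#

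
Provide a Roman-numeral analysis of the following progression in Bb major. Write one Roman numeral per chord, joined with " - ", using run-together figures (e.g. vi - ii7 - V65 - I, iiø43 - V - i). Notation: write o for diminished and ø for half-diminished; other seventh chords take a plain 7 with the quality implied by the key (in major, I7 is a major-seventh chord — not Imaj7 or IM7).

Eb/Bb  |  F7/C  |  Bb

Eb/Bb has root Eb, degree 4 in Bb major, so IV64.
F7/C: root F is the dominant; dominant seventh chord there is V43.
Bb: root Bb is the tonic; major triad there is I.

IV64 - V43 - I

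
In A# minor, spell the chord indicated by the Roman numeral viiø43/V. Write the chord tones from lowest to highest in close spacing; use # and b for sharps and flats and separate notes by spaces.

viiø43/V is a secondary leading-tone chord. The target V is E# in A# minor; the applied chord is rooted a semitone below, on D##.
Building a half-diminished seventh chord on D## gives D##-F##-A#-C##.
The figured bass 43 indicates second inversion, placing the fifth (A#) in the bass: A#-C##-D##-F##.

A# C## D## F##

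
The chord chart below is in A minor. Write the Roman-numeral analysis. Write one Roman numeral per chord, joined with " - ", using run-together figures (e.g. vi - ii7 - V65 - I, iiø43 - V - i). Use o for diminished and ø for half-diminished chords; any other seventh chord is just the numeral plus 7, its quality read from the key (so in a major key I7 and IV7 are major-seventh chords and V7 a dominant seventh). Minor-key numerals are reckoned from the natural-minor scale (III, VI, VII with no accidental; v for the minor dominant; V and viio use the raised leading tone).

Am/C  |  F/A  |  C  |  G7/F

i6 - VI6 - III - VII42

Am/C: minor triad on A = scale degree 1 → i6.
F/A: major triad on F = scale degree 6 → VI6.
C: root C is the mediant; major triad there is III.
G7/F: dominant seventh chord on G = scale degree 7 → VII42.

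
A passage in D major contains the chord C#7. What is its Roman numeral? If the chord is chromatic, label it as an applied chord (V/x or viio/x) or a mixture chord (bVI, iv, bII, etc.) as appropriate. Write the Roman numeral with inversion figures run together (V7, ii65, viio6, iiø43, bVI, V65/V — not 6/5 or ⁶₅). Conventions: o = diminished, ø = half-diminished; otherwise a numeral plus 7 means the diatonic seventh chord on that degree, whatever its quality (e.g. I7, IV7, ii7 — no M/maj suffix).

V7/iii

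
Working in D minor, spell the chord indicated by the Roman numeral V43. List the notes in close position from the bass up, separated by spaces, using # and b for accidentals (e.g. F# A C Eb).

E G A C#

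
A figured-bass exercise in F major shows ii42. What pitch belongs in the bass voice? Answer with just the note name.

ii in F major has root G; the chord is G-Bb-D-F.
The figure 42 means third inversion — the seventh is in the bass.

F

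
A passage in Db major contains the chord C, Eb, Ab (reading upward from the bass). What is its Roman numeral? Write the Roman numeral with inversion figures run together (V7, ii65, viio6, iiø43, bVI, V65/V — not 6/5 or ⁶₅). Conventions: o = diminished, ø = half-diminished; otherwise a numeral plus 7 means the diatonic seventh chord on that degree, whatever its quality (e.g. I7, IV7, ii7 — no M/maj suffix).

V6

Stacked in thirds the chord is Ab-C-Eb: a major triad on Ab.
Ab is scale degree 5 in Db major, and a major triad on that degree is written V.
With C in the bass the chord is in first inversion, so the figured bass is 6.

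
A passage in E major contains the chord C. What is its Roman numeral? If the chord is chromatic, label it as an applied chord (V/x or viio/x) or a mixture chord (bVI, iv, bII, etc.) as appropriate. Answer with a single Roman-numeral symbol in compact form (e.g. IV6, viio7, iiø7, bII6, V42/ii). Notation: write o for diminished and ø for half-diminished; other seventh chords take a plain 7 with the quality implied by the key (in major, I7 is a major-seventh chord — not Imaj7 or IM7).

Stacked in thirds the chord is C-E-G: a major triad on C.
C is the lowered sixth degree of E major (diatonic 6 would be C#). This is a major triad on the lowered sixth degree, borrowed from the parallel minor.

bVI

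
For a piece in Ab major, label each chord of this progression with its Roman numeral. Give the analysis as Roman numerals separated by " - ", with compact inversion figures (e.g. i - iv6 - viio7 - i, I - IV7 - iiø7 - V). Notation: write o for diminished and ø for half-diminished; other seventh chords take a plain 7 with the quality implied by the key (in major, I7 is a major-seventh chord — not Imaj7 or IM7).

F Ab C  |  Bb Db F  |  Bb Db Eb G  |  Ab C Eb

vi - ii - V43 - I

F-Ab-C has root F, degree 6 in Ab major, so vi.
Bb-Db-F: root Bb is the supertonic; minor triad there is ii.
Bb-Db-Eb-G has root Eb, degree 5 in Ab major, so V43.
Ab-C-Eb: root Ab is the tonic; major triad there is I.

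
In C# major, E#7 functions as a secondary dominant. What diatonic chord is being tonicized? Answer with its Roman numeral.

vi

The chord is a dominant seventh chord on E#.
A dominant resolves down a perfect fifth: E# → A#. In C# major, A# is scale degree 6, i.e. vi.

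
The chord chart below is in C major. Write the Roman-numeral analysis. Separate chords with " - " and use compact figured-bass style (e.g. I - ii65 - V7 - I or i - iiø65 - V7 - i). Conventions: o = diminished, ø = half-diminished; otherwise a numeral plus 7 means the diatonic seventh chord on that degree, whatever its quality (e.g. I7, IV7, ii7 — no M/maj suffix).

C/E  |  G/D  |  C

C/E has root C, degree 1 in C major, so I6.
G/D: major triad on G = scale degree 5 → V64.
C has root C, degree 1 in C major, so I.

I6 - V64 - I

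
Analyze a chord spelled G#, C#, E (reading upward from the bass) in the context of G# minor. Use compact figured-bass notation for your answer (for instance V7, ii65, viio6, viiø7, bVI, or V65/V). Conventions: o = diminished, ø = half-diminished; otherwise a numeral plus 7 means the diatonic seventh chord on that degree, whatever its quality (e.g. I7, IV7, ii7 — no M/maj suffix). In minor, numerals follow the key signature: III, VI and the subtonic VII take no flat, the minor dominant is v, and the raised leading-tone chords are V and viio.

The pitches C#-E-G# form a minor triad rooted on C#.
In G# minor, C# is the subdominant; the diatonic minor triad there is iv.
With G# in the bass the chord is in second inversion, so the figured bass is 64.

iv64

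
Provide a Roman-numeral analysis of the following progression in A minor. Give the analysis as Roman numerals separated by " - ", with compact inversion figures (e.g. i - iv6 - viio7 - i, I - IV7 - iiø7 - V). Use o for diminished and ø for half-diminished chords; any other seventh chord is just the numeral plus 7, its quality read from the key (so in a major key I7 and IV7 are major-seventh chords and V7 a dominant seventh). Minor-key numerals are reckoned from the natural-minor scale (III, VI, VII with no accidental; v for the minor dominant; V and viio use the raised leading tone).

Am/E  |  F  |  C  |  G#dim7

Am/E: root A is the tonic; minor triad there is i64.
F: major triad on F = scale degree 6 → VI.
C: root C is the mediant; major triad there is III.
G#dim7 has root G#, degree 7 in A minor, so viio7.

i64 - VI - III - viio7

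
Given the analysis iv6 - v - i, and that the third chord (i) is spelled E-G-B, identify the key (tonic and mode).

E minor

The chord Em is a minor triad rooted on E; its label is i.
If E is scale degree 1 and the mode makes that degree carry a minor triad, the tonic is E and the mode is minor.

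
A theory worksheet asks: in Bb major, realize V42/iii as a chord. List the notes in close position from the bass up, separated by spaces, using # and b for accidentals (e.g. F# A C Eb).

The slash means an applied dominant: we want the dominant of iii. In Bb major, iii is D minor, and its dominant is built on A.
Building a dominant seventh chord on A gives A-C#-E-G.
The figured bass 42 indicates third inversion, placing the seventh (G) in the bass: G-A-C#-E.

G A C# E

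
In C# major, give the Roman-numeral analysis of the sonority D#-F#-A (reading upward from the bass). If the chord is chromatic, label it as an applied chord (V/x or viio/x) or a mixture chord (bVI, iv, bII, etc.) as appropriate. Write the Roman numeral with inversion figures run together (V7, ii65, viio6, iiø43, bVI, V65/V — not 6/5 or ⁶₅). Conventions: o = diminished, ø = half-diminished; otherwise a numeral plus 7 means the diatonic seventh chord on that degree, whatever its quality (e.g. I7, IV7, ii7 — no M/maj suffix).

iio

The pitches D#-F#-A form a diminished triad rooted on D#.
D# is the second degree of C# major. This is the diminished supertonic triad, borrowed from the parallel minor.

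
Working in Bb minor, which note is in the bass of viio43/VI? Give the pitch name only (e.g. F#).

Cb

The applied chord viio43/VI is rooted on F: F-Ab-Cb-Ebb.
The figure 43 means second inversion — the fifth is in the bass.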